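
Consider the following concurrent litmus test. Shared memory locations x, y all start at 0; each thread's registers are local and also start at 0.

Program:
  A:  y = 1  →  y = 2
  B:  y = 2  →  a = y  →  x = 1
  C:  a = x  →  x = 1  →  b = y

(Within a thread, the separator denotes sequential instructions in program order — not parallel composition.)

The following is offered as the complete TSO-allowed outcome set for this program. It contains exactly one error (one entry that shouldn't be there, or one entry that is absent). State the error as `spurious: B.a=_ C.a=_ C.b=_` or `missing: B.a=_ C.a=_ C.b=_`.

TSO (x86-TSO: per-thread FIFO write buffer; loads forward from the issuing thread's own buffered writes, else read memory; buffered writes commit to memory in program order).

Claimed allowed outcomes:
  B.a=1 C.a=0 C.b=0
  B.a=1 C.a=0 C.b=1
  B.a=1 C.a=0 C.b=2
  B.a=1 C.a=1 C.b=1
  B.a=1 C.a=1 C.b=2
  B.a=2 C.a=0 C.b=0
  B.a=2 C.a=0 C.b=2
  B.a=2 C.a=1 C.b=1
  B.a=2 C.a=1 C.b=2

outcome vector order: (B.a,C.a,C.b)
under TSO → 1/0/0; 1/0/1; 1/0/2; 1/1/1; 1/1/2; 2/0/0; 2/0/1; 2/0/2; 2/1/1; 2/1/2
TSO∖claimed = {2/0/1}

missing: B.a=2 C.a=0 C.b=1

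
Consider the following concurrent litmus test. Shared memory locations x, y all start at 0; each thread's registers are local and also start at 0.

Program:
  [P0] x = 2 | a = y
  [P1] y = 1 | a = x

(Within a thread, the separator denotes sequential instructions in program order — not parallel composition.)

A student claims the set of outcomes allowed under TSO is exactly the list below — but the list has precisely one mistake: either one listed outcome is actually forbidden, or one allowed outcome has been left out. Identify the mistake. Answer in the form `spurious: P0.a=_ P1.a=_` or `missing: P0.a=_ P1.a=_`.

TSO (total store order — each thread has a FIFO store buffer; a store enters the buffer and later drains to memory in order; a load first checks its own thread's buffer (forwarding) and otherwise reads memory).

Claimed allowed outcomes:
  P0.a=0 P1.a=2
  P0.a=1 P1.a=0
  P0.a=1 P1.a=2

outcome vector order: (P0.a,P1.a)
TSO: 4 outcomes — {(0,0) (0,2) (1,0) (1,2)}
TSO∖claimed = {(0,0)}

missing: P0.a=0 P1.a=0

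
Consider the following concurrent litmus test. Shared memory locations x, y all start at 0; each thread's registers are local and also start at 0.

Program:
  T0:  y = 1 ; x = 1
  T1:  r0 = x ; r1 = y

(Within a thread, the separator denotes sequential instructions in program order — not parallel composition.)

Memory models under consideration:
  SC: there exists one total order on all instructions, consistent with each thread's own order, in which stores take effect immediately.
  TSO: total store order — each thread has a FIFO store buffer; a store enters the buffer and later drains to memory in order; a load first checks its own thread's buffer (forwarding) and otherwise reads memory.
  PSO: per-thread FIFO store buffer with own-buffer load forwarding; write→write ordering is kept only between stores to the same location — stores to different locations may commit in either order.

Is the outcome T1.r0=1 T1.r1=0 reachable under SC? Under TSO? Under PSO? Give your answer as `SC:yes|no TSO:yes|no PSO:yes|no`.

outcome vector order: (T1.r0,T1.r1)
SC (3): 0/0 0/1 1/1
TSO (3): 0/0 0/1 1/1
PSO (4): 0/0 0/1 1/0 1/1
target 1/0 ∈ {PSO}

SC:no TSO:no PSO:yes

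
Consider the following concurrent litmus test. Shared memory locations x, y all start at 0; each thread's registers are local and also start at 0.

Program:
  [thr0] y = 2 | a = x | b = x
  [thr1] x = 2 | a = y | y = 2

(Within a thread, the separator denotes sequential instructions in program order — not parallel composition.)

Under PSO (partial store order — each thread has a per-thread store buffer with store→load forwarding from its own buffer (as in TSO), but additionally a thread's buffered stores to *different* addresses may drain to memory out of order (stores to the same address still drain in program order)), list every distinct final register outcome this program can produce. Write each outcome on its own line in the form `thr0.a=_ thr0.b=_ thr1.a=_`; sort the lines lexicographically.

thr0.a=0 thr0.b=0 thr1.a=0
thr0.a=0 thr0.b=0 thr1.a=2
thr0.a=0 thr0.b=2 thr1.a=0
thr0.a=0 thr0.b=2 thr1.a=2
thr0.a=2 thr0.b=2 thr1.a=0
thr0.a=2 thr0.b=2 thr1.a=2

outcome vector order: (thr0.a,thr0.b,thr1.a)
|PSO outcomes| = 6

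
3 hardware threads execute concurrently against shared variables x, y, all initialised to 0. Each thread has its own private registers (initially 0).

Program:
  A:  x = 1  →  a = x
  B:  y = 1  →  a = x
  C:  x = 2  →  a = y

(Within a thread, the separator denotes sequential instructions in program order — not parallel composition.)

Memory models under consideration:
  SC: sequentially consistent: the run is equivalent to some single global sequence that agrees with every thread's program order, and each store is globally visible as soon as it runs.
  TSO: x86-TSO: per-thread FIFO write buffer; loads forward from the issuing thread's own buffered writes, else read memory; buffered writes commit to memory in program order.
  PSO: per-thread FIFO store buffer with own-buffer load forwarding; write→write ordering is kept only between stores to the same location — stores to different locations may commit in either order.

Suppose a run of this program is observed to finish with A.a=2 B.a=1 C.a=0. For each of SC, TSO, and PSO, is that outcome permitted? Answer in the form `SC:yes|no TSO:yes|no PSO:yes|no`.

outcome vector order: (A.a,B.a,C.a)
SC: 9 outcomes — {<1 0 1>; <1 1 0>; <1 1 1>; <1 2 0>; <1 2 1>; <2 0 1>; <2 1 1>; <2 2 0>; <2 2 1>}
TSO: 12 outcomes — {<1 0 0>; <1 0 1>; <1 1 0>; <1 1 1>; <1 2 0>; <1 2 1>; <2 0 0>; <2 0 1>; <2 1 0>; <2 1 1>; <2 2 0>; <2 2 1>}
PSO: 12 outcomes — {<1 0 0>; <1 0 1>; <1 1 0>; <1 1 1>; <1 2 0>; <1 2 1>; <2 0 0>; <2 0 1>; <2 1 0>; <2 1 1>; <2 2 0>; <2 2 1>}
target <2 1 0> ∈ {TSO,PSO}

SC:no TSO:yes PSO:yes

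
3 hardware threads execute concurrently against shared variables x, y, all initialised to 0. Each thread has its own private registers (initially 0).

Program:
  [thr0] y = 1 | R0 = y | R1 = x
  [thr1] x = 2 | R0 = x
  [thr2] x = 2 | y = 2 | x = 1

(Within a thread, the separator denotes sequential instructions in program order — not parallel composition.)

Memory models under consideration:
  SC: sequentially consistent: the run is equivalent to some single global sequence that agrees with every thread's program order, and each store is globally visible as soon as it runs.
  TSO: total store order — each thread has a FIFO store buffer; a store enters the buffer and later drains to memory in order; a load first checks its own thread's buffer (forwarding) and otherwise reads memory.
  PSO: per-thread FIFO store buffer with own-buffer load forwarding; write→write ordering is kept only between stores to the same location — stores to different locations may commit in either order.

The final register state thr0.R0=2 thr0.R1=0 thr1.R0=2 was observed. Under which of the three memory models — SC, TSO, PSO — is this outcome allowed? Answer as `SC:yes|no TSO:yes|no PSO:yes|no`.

SC:no TSO:no PSO:yes

outcome vector order: (thr0.R0,thr0.R1,thr1.R0)
SC: 10 outcomes — {<1 0 1>, <1 0 2>, <1 1 1>, <1 1 2>, <1 2 1>, <1 2 2>, <2 1 1>, <2 1 2>, <2 2 1>, <2 2 2>}
TSO: 10 outcomes — {<1 0 1>, <1 0 2>, <1 1 1>, <1 1 2>, <1 2 1>, <1 2 2>, <2 1 1>, <2 1 2>, <2 2 1>, <2 2 2>}
PSO: 12 outcomes — {<1 0 1>, <1 0 2>, <1 1 1>, <1 1 2>, <1 2 1>, <1 2 2>, <2 0 1>, <2 0 2>, <2 1 1>, <2 1 2>, <2 2 1>, <2 2 2>}
target <2 0 2> ∈ {PSO}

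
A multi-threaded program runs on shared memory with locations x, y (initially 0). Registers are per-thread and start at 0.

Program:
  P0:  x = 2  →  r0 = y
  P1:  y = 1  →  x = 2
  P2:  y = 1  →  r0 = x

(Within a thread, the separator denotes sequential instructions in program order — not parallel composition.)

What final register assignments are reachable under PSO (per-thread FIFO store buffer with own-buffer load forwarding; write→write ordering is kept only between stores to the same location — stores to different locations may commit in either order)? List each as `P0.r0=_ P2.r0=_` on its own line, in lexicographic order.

P0.r0=0 P2.r0=0
P0.r0=0 P2.r0=2
P0.r0=1 P2.r0=0
P0.r0=1 P2.r0=2

outcome vector order: (P0.r0,P2.r0)
|PSO outcomes| = 4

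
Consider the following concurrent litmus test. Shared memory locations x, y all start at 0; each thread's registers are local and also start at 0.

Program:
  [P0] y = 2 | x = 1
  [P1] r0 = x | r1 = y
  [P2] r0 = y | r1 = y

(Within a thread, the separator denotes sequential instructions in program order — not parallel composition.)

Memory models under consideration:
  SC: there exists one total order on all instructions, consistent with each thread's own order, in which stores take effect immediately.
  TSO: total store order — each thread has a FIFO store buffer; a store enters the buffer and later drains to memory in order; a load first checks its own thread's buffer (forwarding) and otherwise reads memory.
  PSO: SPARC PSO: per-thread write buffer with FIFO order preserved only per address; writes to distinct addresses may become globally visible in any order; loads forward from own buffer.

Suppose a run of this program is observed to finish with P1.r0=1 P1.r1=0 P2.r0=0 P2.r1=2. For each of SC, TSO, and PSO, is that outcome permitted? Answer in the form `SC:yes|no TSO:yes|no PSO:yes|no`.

outcome vector order: (P1.r0,P1.r1,P2.r0,P2.r1)
[SC] allowed = {0000, 0002, 0022, 0200, 0202, 0222, 1200, 1202, 1222}
[TSO] allowed = {0000, 0002, 0022, 0200, 0202, 0222, 1200, 1202, 1222}
[PSO] allowed = {0000, 0002, 0022, 0200, 0202, 0222, 1000, 1002, 1022, 1200, 1202, 1222}
target 1002 ∈ {PSO}

SC:no TSO:no PSO:yes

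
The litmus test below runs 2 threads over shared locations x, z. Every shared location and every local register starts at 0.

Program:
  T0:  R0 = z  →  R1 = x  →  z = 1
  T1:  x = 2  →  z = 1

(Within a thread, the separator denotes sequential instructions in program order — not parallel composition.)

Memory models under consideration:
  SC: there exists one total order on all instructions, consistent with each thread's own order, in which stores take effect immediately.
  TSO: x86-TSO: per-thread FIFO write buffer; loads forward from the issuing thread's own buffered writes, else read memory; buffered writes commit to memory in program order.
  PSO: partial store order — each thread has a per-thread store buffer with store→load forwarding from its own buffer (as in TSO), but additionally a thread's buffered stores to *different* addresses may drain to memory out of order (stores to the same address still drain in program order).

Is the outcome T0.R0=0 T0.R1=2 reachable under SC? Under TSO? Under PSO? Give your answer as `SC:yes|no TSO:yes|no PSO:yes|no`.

outcome vector order: (T0.R0,T0.R1)
under SC → 0/0; 0/2; 1/2
under TSO → 0/0; 0/2; 1/2
under PSO → 0/0; 0/2; 1/0; 1/2
target 0/2 ∈ {SC,TSO,PSO}

SC:yes TSO:yes PSO:yes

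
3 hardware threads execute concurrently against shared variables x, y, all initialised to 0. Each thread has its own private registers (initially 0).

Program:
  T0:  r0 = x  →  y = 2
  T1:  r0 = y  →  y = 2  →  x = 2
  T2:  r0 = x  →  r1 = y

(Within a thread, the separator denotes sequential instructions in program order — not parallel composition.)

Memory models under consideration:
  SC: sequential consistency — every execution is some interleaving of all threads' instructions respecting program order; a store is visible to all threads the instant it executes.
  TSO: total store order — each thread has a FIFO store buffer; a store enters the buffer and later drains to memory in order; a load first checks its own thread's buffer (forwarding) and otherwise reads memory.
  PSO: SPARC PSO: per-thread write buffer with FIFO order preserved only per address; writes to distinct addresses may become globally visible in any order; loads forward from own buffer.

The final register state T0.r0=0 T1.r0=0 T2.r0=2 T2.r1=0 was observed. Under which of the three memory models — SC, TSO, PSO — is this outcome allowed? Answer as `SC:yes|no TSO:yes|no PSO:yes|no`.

outcome vector order: (T0.r0,T1.r0,T2.r0,T2.r1)
under SC → (0,0,0,0) (0,0,0,2) (0,0,2,2) (0,2,0,0) (0,2,0,2) (0,2,2,2) (2,0,0,0) (2,0,0,2) (2,0,2,2)
under TSO → (0,0,0,0) (0,0,0,2) (0,0,2,2) (0,2,0,0) (0,2,0,2) (0,2,2,2) (2,0,0,0) (2,0,0,2) (2,0,2,2)
under PSO → (0,0,0,0) (0,0,0,2) (0,0,2,0) (0,0,2,2) (0,2,0,0) (0,2,0,2) (0,2,2,2) (2,0,0,0) (2,0,0,2) (2,0,2,0) (2,0,2,2)
target (0,0,2,0) ∈ {PSO}

SC:no TSO:no PSO:yes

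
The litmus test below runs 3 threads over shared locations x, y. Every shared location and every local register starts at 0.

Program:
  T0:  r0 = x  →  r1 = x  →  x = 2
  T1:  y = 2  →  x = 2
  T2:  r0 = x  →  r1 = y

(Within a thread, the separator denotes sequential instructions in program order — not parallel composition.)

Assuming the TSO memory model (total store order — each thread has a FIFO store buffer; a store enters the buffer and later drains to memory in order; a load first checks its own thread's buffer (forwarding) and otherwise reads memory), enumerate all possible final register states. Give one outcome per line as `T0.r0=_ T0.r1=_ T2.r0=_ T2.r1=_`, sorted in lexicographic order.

T0.r0=0 T0.r1=0 T2.r0=0 T2.r1=0
T0.r0=0 T0.r1=0 T2.r0=0 T2.r1=2
T0.r0=0 T0.r1=0 T2.r0=2 T2.r1=0
T0.r0=0 T0.r1=0 T2.r0=2 T2.r1=2
T0.r0=0 T0.r1=2 T2.r0=0 T2.r1=0
T0.r0=0 T0.r1=2 T2.r0=0 T2.r1=2
T0.r0=0 T0.r1=2 T2.r0=2 T2.r1=2
T0.r0=2 T0.r1=2 T2.r0=0 T2.r1=0
T0.r0=2 T0.r1=2 T2.r0=0 T2.r1=2
T0.r0=2 T0.r1=2 T2.r0=2 T2.r1=2

outcome vector order: (T0.r0,T0.r1,T2.r0,T2.r1)
|TSO outcomes| = 10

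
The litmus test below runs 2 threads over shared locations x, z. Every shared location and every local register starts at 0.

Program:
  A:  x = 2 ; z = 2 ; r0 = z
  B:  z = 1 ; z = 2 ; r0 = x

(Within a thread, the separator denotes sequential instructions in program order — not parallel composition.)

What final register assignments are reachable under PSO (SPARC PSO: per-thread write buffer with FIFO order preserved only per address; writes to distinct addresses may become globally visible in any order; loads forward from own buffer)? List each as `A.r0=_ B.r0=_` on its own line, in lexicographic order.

outcome vector order: (A.r0,B.r0)
|PSO outcomes| = 4

A.r0=1 B.r0=0
A.r0=1 B.r0=2
A.r0=2 B.r0=0
A.r0=2 B.r0=2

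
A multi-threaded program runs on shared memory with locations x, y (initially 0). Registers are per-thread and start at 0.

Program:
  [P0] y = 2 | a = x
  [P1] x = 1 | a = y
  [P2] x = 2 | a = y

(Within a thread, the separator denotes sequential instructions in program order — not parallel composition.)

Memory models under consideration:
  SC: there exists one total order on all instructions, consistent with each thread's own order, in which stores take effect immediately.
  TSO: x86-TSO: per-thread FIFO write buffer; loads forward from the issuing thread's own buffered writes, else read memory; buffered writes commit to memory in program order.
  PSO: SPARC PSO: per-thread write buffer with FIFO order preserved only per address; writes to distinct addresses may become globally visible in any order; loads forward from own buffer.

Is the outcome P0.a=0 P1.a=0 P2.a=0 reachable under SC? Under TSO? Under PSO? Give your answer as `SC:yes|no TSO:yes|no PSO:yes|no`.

outcome vector order: (P0.a,P1.a,P2.a)
SC (9): 022; 100; 102; 120; 122; 200; 202; 220; 222
TSO (12): 000; 002; 020; 022; 100; 102; 120; 122; 200; 202; 220; 222
PSO (12): 000; 002; 020; 022; 100; 102; 120; 122; 200; 202; 220; 222
target 000 ∈ {TSO,PSO}

SC:no TSO:yes PSO:yes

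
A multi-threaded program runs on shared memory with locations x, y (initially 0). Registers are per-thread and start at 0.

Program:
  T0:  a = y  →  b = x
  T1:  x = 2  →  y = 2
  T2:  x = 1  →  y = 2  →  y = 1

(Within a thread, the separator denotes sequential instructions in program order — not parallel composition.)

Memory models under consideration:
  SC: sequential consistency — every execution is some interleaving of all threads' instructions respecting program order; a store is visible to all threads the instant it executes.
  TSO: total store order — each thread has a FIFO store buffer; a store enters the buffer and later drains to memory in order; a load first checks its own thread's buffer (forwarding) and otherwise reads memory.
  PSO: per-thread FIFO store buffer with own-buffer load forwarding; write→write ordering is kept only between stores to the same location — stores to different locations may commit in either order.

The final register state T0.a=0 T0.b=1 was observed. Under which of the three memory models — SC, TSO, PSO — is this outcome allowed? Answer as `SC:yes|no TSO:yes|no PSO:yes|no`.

outcome vector order: (T0.a,T0.b)
[SC] allowed = {(0,0), (0,1), (0,2), (1,1), (1,2), (2,1), (2,2)}
[TSO] allowed = {(0,0), (0,1), (0,2), (1,1), (1,2), (2,1), (2,2)}
[PSO] allowed = {(0,0), (0,1), (0,2), (1,0), (1,1), (1,2), (2,0), (2,1), (2,2)}
target (0,1) ∈ {SC,TSO,PSO}

SC:yes TSO:yes PSO:yes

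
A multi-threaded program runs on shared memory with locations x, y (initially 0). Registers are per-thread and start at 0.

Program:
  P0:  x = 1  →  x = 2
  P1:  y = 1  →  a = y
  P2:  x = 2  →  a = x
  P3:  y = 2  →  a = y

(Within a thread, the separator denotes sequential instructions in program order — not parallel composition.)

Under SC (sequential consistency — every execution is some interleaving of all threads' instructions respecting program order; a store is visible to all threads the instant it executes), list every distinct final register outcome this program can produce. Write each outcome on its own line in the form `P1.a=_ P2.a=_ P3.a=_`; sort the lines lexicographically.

outcome vector order: (P1.a,P2.a,P3.a)
|SC outcomes| = 6

P1.a=1 P2.a=1 P3.a=1
P1.a=1 P2.a=1 P3.a=2
P1.a=1 P2.a=2 P3.a=1
P1.a=1 P2.a=2 P3.a=2
P1.a=2 P2.a=1 P3.a=2
P1.a=2 P2.a=2 P3.a=2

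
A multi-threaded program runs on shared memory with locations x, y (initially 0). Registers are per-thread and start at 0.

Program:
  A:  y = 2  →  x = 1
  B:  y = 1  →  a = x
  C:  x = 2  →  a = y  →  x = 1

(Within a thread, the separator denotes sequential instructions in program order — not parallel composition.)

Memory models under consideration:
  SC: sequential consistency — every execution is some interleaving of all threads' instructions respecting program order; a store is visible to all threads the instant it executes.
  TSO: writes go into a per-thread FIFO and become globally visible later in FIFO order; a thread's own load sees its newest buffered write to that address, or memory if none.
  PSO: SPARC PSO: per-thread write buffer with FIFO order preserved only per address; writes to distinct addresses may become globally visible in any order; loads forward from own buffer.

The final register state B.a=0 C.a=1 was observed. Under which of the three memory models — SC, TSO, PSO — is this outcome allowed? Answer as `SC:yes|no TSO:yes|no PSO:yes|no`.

SC:yes TSO:yes PSO:yes

outcome vector order: (B.a,C.a)
SC: 8 outcomes — {<0 1>, <0 2>, <1 0>, <1 1>, <1 2>, <2 0>, <2 1>, <2 2>}
TSO: 9 outcomes — {<0 0>, <0 1>, <0 2>, <1 0>, <1 1>, <1 2>, <2 0>, <2 1>, <2 2>}
PSO: 9 outcomes — {<0 0>, <0 1>, <0 2>, <1 0>, <1 1>, <1 2>, <2 0>, <2 1>, <2 2>}
target <0 1> ∈ {SC,TSO,PSO}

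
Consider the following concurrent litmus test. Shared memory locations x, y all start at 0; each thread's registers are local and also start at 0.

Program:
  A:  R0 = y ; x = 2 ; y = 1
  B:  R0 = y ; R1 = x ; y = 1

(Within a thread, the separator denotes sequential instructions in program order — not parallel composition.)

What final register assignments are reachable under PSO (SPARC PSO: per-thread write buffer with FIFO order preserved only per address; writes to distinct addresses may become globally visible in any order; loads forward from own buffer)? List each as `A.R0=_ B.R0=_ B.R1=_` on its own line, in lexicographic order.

A.R0=0 B.R0=0 B.R1=0
A.R0=0 B.R0=0 B.R1=2
A.R0=0 B.R0=1 B.R1=0
A.R0=0 B.R0=1 B.R1=2
A.R0=1 B.R0=0 B.R1=0

outcome vector order: (A.R0,B.R0,B.R1)
|PSO outcomes| = 5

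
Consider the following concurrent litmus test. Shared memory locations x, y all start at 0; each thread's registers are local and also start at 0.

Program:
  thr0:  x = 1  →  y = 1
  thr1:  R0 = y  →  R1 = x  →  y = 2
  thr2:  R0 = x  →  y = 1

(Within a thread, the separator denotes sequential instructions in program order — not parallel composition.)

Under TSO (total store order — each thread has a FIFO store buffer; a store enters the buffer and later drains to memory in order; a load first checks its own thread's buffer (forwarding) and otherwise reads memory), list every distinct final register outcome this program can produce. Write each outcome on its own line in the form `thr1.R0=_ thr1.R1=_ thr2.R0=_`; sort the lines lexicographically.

thr1.R0=0 thr1.R1=0 thr2.R0=0
thr1.R0=0 thr1.R1=0 thr2.R0=1
thr1.R0=0 thr1.R1=1 thr2.R0=0
thr1.R0=0 thr1.R1=1 thr2.R0=1
thr1.R0=1 thr1.R1=0 thr2.R0=0
thr1.R0=1 thr1.R1=1 thr2.R0=0
thr1.R0=1 thr1.R1=1 thr2.R0=1

outcome vector order: (thr1.R0,thr1.R1,thr2.R0)
|TSO outcomes| = 7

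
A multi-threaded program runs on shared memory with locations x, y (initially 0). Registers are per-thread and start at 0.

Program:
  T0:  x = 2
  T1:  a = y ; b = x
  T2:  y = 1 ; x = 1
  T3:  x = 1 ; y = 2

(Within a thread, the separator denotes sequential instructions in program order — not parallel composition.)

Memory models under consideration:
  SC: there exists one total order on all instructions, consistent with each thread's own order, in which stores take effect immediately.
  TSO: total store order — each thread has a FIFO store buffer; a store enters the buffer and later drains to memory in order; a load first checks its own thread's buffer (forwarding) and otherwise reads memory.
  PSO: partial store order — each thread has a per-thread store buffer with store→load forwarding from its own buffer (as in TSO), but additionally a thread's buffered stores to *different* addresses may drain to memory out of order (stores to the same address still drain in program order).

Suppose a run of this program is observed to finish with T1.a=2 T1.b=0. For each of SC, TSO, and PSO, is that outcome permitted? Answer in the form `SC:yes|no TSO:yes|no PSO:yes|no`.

outcome vector order: (T1.a,T1.b)
[SC] allowed = {00 01 02 10 11 12 21 22}
[TSO] allowed = {00 01 02 10 11 12 21 22}
[PSO] allowed = {00 01 02 10 11 12 20 21 22}
target 20 ∈ {PSO}

SC:no TSO:no PSO:yes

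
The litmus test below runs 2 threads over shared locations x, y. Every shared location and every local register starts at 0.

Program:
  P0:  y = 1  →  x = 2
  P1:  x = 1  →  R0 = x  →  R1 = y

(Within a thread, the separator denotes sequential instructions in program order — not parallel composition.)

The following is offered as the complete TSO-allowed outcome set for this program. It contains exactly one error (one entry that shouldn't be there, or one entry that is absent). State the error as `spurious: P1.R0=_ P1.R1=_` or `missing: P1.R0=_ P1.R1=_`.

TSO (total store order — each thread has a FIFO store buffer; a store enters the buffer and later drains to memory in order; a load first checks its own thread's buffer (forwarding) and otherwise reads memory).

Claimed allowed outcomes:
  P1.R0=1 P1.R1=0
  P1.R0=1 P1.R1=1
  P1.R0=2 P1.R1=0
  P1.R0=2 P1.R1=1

spurious: P1.R0=2 P1.R1=0

outcome vector order: (P1.R0,P1.R1)
under TSO → 1/0, 1/1, 2/1
claimed∖TSO = {2/0}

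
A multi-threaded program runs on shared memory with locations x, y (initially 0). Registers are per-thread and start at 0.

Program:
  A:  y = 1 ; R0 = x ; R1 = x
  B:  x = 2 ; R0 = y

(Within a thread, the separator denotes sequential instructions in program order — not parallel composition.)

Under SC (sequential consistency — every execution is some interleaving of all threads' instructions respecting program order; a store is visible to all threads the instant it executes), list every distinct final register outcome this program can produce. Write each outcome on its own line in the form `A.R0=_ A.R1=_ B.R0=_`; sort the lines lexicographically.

outcome vector order: (A.R0,A.R1,B.R0)
|SC outcomes| = 4

A.R0=0 A.R1=0 B.R0=1
A.R0=0 A.R1=2 B.R0=1
A.R0=2 A.R1=2 B.R0=0
A.R0=2 A.R1=2 B.R0=1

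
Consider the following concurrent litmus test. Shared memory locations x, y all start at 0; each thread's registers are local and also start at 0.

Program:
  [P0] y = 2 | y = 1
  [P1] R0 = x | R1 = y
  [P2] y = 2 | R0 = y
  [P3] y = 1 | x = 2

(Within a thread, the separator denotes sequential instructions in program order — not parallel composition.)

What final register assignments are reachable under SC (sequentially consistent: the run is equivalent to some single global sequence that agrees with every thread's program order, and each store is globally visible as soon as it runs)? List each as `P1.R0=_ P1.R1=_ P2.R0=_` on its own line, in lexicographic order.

outcome vector order: (P1.R0,P1.R1,P2.R0)
|SC outcomes| = 10

P1.R0=0 P1.R1=0 P2.R0=1
P1.R0=0 P1.R1=0 P2.R0=2
P1.R0=0 P1.R1=1 P2.R0=1
P1.R0=0 P1.R1=1 P2.R0=2
P1.R0=0 P1.R1=2 P2.R0=1
P1.R0=0 P1.R1=2 P2.R0=2
P1.R0=2 P1.R1=1 P2.R0=1
P1.R0=2 P1.R1=1 P2.R0=2
P1.R0=2 P1.R1=2 P2.R0=1
P1.R0=2 P1.R1=2 P2.R0=2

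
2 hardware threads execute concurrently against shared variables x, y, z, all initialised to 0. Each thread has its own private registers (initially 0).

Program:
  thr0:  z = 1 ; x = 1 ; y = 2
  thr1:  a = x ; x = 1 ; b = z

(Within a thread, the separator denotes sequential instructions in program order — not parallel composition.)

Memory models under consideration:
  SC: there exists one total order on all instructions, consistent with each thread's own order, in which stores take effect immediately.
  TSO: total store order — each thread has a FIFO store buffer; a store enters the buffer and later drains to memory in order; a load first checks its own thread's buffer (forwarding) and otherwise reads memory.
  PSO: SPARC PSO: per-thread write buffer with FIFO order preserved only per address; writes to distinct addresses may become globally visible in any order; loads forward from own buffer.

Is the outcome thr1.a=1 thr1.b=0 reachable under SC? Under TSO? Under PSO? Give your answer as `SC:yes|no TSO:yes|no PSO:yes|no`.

outcome vector order: (thr1.a,thr1.b)
SC: 3 outcomes — {00, 01, 11}
TSO: 3 outcomes — {00, 01, 11}
PSO: 4 outcomes — {00, 01, 10, 11}
target 10 ∈ {PSO}

SC:no TSO:no PSO:yes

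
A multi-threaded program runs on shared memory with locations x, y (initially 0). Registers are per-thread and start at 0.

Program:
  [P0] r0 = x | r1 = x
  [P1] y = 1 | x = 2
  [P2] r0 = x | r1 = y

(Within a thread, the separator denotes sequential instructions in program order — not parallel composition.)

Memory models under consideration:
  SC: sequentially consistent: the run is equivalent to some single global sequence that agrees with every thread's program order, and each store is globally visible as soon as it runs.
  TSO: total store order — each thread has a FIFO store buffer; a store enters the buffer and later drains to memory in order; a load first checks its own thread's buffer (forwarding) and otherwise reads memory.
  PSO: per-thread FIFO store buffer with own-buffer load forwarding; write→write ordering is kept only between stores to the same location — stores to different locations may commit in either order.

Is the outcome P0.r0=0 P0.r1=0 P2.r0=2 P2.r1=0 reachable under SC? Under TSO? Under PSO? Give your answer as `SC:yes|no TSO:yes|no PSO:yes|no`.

SC:no TSO:no PSO:yes

outcome vector order: (P0.r0,P0.r1,P2.r0,P2.r1)
under SC → 0000; 0001; 0021; 0200; 0201; 0221; 2200; 2201; 2221
under TSO → 0000; 0001; 0021; 0200; 0201; 0221; 2200; 2201; 2221
under PSO → 0000; 0001; 0020; 0021; 0200; 0201; 0220; 0221; 2200; 2201; 2220; 2221
target 0020 ∈ {PSO}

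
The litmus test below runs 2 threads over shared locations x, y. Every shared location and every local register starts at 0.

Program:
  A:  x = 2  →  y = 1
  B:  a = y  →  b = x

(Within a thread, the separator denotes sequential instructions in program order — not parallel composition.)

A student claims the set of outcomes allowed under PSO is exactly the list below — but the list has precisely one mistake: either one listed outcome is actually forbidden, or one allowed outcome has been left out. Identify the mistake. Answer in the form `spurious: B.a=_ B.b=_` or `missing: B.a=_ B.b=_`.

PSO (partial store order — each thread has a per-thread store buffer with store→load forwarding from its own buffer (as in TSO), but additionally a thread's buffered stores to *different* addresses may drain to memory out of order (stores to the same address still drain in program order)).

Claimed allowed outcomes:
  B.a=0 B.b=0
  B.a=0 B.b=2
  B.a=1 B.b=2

outcome vector order: (B.a,B.b)
PSO (4): (0,0), (0,2), (1,0), (1,2)
PSO∖claimed = {(1,0)}

missing: B.a=1 B.b=0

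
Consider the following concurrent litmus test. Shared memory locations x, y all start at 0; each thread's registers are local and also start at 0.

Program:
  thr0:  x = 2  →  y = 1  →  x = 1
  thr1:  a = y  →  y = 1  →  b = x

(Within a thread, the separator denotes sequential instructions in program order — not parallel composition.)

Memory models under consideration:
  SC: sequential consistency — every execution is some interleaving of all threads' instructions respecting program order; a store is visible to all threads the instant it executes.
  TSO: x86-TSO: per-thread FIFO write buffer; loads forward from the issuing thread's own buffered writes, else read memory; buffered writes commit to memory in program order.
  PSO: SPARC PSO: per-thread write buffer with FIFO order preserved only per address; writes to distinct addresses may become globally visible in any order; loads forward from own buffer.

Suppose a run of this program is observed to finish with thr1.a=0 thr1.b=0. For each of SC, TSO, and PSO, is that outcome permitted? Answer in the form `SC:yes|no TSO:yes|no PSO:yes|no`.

outcome vector order: (thr1.a,thr1.b)
SC: 5 outcomes — {<0 0>, <0 1>, <0 2>, <1 1>, <1 2>}
TSO: 5 outcomes — {<0 0>, <0 1>, <0 2>, <1 1>, <1 2>}
PSO: 6 outcomes — {<0 0>, <0 1>, <0 2>, <1 0>, <1 1>, <1 2>}
target <0 0> ∈ {SC,TSO,PSO}

SC:yes TSO:yes PSO:yes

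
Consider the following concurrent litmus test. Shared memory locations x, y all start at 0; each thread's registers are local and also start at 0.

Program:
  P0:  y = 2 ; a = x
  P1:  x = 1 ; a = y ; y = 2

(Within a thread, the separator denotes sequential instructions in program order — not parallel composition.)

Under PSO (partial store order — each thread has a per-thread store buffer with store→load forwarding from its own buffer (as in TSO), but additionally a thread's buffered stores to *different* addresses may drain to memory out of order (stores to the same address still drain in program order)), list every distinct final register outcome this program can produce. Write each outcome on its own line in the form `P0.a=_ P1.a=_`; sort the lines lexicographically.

outcome vector order: (P0.a,P1.a)
|PSO outcomes| = 4

P0.a=0 P1.a=0
P0.a=0 P1.a=2
P0.a=1 P1.a=0
P0.a=1 P1.a=2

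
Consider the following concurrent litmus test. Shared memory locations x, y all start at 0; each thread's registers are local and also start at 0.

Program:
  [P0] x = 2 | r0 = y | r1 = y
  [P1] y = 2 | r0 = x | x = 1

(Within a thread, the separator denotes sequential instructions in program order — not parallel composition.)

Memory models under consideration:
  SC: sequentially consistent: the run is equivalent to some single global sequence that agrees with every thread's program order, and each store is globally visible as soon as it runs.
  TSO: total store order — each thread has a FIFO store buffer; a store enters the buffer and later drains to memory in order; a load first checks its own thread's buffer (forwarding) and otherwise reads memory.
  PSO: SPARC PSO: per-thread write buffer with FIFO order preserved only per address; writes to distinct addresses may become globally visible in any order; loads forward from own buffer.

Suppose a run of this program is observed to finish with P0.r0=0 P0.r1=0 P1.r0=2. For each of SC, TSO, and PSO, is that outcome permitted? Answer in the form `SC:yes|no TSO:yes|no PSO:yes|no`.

SC:yes TSO:yes PSO:yes

outcome vector order: (P0.r0,P0.r1,P1.r0)
SC (4): <0 0 2>; <0 2 2>; <2 2 0>; <2 2 2>
TSO (6): <0 0 0>; <0 0 2>; <0 2 0>; <0 2 2>; <2 2 0>; <2 2 2>
PSO (6): <0 0 0>; <0 0 2>; <0 2 0>; <0 2 2>; <2 2 0>; <2 2 2>
target <0 0 2> ∈ {SC,TSO,PSO}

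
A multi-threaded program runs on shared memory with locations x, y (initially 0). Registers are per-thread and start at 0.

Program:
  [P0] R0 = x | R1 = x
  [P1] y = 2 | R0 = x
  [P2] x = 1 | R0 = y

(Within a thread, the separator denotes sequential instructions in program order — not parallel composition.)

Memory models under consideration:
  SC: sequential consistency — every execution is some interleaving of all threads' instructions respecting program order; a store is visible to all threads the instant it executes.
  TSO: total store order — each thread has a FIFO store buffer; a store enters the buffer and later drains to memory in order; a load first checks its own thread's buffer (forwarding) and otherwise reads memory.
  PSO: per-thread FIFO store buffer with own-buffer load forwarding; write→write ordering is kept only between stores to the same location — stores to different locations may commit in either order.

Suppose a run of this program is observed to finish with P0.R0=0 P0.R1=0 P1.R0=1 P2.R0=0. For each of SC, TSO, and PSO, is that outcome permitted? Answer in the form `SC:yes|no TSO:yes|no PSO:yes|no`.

outcome vector order: (P0.R0,P0.R1,P1.R0,P2.R0)
SC (9): <0 0 0 2>; <0 0 1 0>; <0 0 1 2>; <0 1 0 2>; <0 1 1 0>; <0 1 1 2>; <1 1 0 2>; <1 1 1 0>; <1 1 1 2>
TSO (12): <0 0 0 0>; <0 0 0 2>; <0 0 1 0>; <0 0 1 2>; <0 1 0 0>; <0 1 0 2>; <0 1 1 0>; <0 1 1 2>; <1 1 0 0>; <1 1 0 2>; <1 1 1 0>; <1 1 1 2>
PSO (12): <0 0 0 0>; <0 0 0 2>; <0 0 1 0>; <0 0 1 2>; <0 1 0 0>; <0 1 0 2>; <0 1 1 0>; <0 1 1 2>; <1 1 0 0>; <1 1 0 2>; <1 1 1 0>; <1 1 1 2>
target <0 0 1 0> ∈ {SC,TSO,PSO}

SC:yes TSO:yes PSO:yes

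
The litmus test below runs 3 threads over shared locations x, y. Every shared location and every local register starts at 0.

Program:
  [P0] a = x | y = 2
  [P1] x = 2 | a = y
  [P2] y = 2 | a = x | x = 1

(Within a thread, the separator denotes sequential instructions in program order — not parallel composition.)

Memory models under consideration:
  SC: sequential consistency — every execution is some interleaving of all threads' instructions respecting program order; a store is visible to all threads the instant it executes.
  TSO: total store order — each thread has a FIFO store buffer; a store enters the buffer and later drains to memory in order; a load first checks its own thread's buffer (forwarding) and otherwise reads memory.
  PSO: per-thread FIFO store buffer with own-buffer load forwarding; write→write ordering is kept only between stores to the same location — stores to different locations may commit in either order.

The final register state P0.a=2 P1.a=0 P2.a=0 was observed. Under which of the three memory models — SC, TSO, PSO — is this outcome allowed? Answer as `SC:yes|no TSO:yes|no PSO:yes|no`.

outcome vector order: (P0.a,P1.a,P2.a)
[SC] allowed = {<0 0 2>; <0 2 0>; <0 2 2>; <1 0 2>; <1 2 0>; <1 2 2>; <2 0 2>; <2 2 0>; <2 2 2>}
[TSO] allowed = {<0 0 0>; <0 0 2>; <0 2 0>; <0 2 2>; <1 0 0>; <1 0 2>; <1 2 0>; <1 2 2>; <2 0 0>; <2 0 2>; <2 2 0>; <2 2 2>}
[PSO] allowed = {<0 0 0>; <0 0 2>; <0 2 0>; <0 2 2>; <1 0 0>; <1 0 2>; <1 2 0>; <1 2 2>; <2 0 0>; <2 0 2>; <2 2 0>; <2 2 2>}
target <2 0 0> ∈ {TSO,PSO}

SC:no TSO:yes PSO:yes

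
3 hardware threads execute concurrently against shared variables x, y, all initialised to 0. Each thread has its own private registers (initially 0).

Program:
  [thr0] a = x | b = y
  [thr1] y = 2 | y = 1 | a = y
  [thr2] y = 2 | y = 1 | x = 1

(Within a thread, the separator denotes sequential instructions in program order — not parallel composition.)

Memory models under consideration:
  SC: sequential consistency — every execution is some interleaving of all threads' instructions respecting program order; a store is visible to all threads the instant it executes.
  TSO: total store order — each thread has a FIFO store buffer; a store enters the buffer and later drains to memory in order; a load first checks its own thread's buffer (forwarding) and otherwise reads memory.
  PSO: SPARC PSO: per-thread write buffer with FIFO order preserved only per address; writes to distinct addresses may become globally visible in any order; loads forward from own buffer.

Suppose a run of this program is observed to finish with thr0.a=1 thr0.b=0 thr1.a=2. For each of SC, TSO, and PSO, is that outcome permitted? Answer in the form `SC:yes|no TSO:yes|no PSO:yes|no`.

outcome vector order: (thr0.a,thr0.b,thr1.a)
[SC] allowed = {0/0/1, 0/0/2, 0/1/1, 0/1/2, 0/2/1, 0/2/2, 1/1/1, 1/1/2, 1/2/1}
[TSO] allowed = {0/0/1, 0/0/2, 0/1/1, 0/1/2, 0/2/1, 0/2/2, 1/1/1, 1/1/2, 1/2/1}
[PSO] allowed = {0/0/1, 0/0/2, 0/1/1, 0/1/2, 0/2/1, 0/2/2, 1/0/1, 1/0/2, 1/1/1, 1/1/2, 1/2/1, 1/2/2}
target 1/0/2 ∈ {PSO}

SC:no TSO:no PSO:yes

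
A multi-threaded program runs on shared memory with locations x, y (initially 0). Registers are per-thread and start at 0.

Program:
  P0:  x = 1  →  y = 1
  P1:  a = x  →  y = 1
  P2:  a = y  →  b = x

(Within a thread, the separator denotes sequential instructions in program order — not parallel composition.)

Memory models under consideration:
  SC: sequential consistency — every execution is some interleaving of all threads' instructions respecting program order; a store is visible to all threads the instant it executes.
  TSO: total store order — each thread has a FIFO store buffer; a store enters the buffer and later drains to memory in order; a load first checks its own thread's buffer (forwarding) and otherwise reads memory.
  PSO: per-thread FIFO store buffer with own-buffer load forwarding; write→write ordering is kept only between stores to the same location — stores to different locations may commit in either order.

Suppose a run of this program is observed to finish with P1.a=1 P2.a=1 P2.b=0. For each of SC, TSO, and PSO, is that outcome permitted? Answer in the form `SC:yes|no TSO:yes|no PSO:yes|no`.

outcome vector order: (P1.a,P2.a,P2.b)
under SC → <0 0 0>, <0 0 1>, <0 1 0>, <0 1 1>, <1 0 0>, <1 0 1>, <1 1 1>
under TSO → <0 0 0>, <0 0 1>, <0 1 0>, <0 1 1>, <1 0 0>, <1 0 1>, <1 1 1>
under PSO → <0 0 0>, <0 0 1>, <0 1 0>, <0 1 1>, <1 0 0>, <1 0 1>, <1 1 0>, <1 1 1>
target <1 1 0> ∈ {PSO}

SC:no TSO:no PSO:yes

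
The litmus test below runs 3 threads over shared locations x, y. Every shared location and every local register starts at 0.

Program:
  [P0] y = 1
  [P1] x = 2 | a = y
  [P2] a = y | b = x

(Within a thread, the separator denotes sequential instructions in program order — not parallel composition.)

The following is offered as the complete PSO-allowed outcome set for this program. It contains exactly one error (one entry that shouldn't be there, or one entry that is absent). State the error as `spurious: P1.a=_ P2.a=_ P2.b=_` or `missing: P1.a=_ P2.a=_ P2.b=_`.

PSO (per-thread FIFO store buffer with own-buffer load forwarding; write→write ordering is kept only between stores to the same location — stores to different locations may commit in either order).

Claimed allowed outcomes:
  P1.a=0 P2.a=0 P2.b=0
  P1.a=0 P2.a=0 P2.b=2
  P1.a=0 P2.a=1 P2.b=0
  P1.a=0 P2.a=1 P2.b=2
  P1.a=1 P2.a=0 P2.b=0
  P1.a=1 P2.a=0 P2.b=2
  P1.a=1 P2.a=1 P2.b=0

missing: P1.a=1 P2.a=1 P2.b=2

outcome vector order: (P1.a,P2.a,P2.b)
PSO (8): (0,0,0), (0,0,2), (0,1,0), (0,1,2), (1,0,0), (1,0,2), (1,1,0), (1,1,2)
PSO∖claimed = {(1,1,2)}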